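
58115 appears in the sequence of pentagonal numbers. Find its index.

Set n(3n−1)/2 = 58115, giving 3n² − n − 116230 = 0.
So n = (1 + 1181) / 6 = 1182/6 = 197.

197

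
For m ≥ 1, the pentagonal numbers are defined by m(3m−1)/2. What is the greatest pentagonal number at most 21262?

Solve n(3n−1)/2 ≤ 21262 for integer n.
n = 119 gives 21182 ≤ 21262, while n = 120 gives 21540 > 21262; so the answer is 21182.

21182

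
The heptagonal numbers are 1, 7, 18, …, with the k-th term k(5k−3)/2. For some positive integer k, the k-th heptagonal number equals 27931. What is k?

Set n(5n−3)/2 = 27931, giving 5n² − 3n − 55862 = 0.
The discriminant is 9 + 40·27931 = 1117249, and √1117249 = 1057.
So n = (3 + 1057) / 10 = 1060/10 = 106.

106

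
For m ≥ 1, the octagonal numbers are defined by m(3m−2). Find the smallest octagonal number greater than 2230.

Solve n(3n−2) > 2230 for integer n.
The largest n with value ≤ 2230 is 27 (since 2133 ≤ 2230 < 2296), so the first above is n = 28, value 2296.

2296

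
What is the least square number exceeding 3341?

Solve n² > 3341 for integer n.
The largest n with value ≤ 3341 is 57 (since 3249 ≤ 3341 < 3364), so the first above is n = 58, value 3364.

3364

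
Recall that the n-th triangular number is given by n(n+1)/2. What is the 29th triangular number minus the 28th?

29

Consecutive triangular numbers differ by n: T_{29} − T_{28} = 29.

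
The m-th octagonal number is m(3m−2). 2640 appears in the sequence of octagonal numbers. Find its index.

30

Set n(3n−2) = 2640, giving 3n² − 2n − 2640 = 0.
So n = (2 + 178) / 6 = 180/6 = 30.
Check: 30·(3·30 − 2) = 2640. ✓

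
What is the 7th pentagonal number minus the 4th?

7·(3·7 − 1)/2 = 70 and 4·(3·4 − 1)/2 = 22.
Difference: 70 − 22 = 48.

48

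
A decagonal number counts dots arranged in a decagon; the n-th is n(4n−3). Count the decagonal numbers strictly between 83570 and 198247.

78

The n-th decagonal number is n(4n−3).
Smallest index with value > 83570: n = 145 (giving 83665).
Largest index with value < 198247: n = 222 (giving 196470).
Indices 145 through 222: 78 terms.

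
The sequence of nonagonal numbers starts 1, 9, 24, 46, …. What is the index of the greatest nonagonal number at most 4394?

Solve n(7n−5)/2 ≤ 4394 for integer n.
n = 35 gives 4200 ≤ 4394, while n = 36 gives 4446 > 4394; so the answer is index 35.

35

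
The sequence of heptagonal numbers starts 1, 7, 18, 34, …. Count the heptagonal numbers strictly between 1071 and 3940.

The n-th heptagonal number is n(5n−3)/2.
Smallest index with value > 1071: n = 22 (giving 1177).
Largest index with value < 3940: n = 39 (giving 3744).
Indices 22 through 39: 18 terms.

18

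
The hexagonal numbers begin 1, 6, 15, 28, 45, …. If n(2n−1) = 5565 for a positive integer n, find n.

53

Set n(2n−1) = 5565, giving 2n² − n − 5565 = 0.
The discriminant is 1 + 8·5565 = 44521, and √44521 = 211.
So n = (1 + 211) / 4 = 212/4 = 53.
Check: 53·(2·53 − 1) = 5565. ✓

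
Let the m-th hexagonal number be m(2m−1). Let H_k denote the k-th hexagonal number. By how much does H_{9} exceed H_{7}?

9·(2·9 − 1) = 153 and 7·(2·7 − 1) = 91.
Difference: 153 − 91 = 62.

62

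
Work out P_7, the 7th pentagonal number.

70

7·(3·7 − 1)/2 = 7·20/2 = 7·10 = 70.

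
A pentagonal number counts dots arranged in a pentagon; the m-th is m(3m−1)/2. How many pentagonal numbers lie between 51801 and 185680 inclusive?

The n-th pentagonal number is n(3n−1)/2.
Smallest index with value ≥ 51801: n = 186 (giving 51801).
Largest index with value ≤ 185680: n = 352 (giving 185680).
Indices 186 through 352: 167 terms.

167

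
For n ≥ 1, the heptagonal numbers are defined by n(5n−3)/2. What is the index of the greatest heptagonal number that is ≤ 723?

17

Solve n(5n−3)/2 ≤ 723 for integer n.
n = 17 gives 697 ≤ 723, while n = 18 gives 783 > 723; so the answer is index 17.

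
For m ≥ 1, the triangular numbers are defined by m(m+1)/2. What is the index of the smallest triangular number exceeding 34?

Solve n(n+1)/2 > 34 for integer n.
The largest n with value ≤ 34 is 7 (since 28 ≤ 34 < 36), so the first above is n = 8, value 36.

8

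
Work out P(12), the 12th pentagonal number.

The 12th pentagonal number is n(3n−1)/2 with n = 12.
12·(3·12 − 1)/2 = 12·35/2 = 210.

210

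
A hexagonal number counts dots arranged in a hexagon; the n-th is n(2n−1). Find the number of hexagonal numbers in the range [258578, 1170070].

The n-th hexagonal number is n(2n−1).
Smallest index with value ≥ 258578: n = 360 (giving 258840).
Largest index with value ≤ 1170070: n = 765 (giving 1169685).
Indices 360 through 765: 406 terms.

406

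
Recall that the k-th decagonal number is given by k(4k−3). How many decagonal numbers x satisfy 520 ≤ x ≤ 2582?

The n-th decagonal number is n(4n−3).
Smallest index with value ≥ 520: n = 12 (giving 540).
Largest index with value ≤ 2582: n = 25 (giving 2425).
Indices 12 through 25: 14 terms.

14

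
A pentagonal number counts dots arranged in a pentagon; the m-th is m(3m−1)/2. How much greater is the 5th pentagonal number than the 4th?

Consecutive pentagonal numbers differ by 3n − 2: here 3·5 − 2 = 13.

13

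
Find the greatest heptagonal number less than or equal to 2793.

2673

Solve n(5n−3)/2 ≤ 2793 for integer n.
n = 33 gives 2673 ≤ 2793, while n = 34 gives 2839 > 2793; so the answer is 2673.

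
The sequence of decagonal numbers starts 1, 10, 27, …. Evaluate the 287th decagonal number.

328615

287·(4·287 − 3) = 287·1145 = 328615.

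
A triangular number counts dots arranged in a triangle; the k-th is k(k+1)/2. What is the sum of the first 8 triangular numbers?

Σ i(i+1)/2 = (Σi² + Σi) / 2 over i = 1..8.
Σi = 36 and Σi² = 204.
(1·204 + 1·36) / 2 = 240/2 = 120.

120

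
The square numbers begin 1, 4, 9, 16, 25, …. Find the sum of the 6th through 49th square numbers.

40370

Σ_{i=6}^{49} i² = 40425 − 55 = 40370.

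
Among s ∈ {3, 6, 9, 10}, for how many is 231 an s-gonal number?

2

s = 3: P(3, 21) = 231. ✓
s = 6: P(6, 11) = 231. ✓
s = 9: P(9, 8) = 204 and P(9, 9) = 261; 231 is not s-gonal.
s = 10: P(10, 7) = 175 and P(10, 8) = 232; 231 is not s-gonal.
Hits: s ∈ {3, 6} → 2.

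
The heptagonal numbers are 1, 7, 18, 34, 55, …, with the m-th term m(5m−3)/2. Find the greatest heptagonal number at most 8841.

Solve n(5n−3)/2 ≤ 8841 for integer n.
n = 59 gives 8614 ≤ 8841, while n = 60 gives 8910 > 8841; so the answer is 8614.

8614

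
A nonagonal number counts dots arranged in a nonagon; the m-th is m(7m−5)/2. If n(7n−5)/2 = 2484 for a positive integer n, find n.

27

Set n(7n−5)/2 = 2484, giving 7n² − 5n − 4968 = 0.
The discriminant is 25 + 56·2484 = 139129, and √139129 = 373.
So n = (5 + 373) / 14 = 378/14 = 27.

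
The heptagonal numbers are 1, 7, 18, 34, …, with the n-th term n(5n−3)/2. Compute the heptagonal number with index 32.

2512

32·(5·32 − 3)/2 = 32·157/2 = 2512.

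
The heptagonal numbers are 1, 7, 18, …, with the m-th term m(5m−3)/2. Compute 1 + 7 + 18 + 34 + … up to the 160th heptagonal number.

Σ i(5i−3)/2 = (5Σi² − 3Σi) / 2 over i = 1..160.
Σi = 12880 and Σi² = 1378160.
(5·1378160 − 3·12880) / 2 = 6852160/2 = 3426080.

3426080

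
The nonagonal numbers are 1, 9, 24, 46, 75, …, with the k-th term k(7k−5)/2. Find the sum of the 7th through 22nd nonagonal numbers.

12384

Σ i(7i−5)/2 = (7Σi² − 5Σi) / 2 over i = 7..22.
Σi = 253 − 21 = 232 and Σi² = 3795 − 91 = 3704.
(7·3704 − 5·232) / 2 = 24768/2 = 12384.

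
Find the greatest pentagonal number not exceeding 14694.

14652

Solve n(3n−1)/2 ≤ 14694 for integer n.
n = 99 gives 14652 ≤ 14694, while n = 100 gives 14950 > 14694; so the answer is 14652.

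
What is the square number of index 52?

The 52nd square number is n² with n = 52.
52² = 2704.

2704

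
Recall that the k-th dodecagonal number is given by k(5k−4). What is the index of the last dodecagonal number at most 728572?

382

Solve n(5n−4) ≤ 728572 for integer n.
n = 382 gives 728092 ≤ 728572, while n = 383 gives 731913 > 728572; so the answer is index 382.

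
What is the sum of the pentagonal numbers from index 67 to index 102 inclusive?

Σ i(3i−1)/2 = (3Σi² − Σi) / 2 over i = 67..102.
Σi = 5253 − 2211 = 3042 and Σi² = 358955 − 98021 = 260934.
(3·260934 − 1·3042) / 2 = 779760/2 = 389880.

389880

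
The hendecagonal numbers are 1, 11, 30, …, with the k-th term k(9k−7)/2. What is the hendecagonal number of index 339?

515958

The 339th hendecagonal number is n(9n−7)/2 with n = 339.
339·(9·339 − 7)/2 = 339·3044/2 = 339·1522 = 515958.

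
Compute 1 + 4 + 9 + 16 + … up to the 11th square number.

506

Σ_{i=1}^{11} i² = 11·12·23/6 = 506.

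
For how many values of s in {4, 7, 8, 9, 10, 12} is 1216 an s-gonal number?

s = 4: P(4, 34) = 1156 and P(4, 35) = 1225; 1216 is not s-gonal.
s = 7: P(7, 22) = 1177 and P(7, 23) = 1288; 1216 is not s-gonal.
s = 8: P(8, 20) = 1160 and P(8, 21) = 1281; 1216 is not s-gonal.
s = 9: P(9, 19) = 1216. ✓
s = 10: P(10, 17) = 1105 and P(10, 18) = 1242; 1216 is not s-gonal.
s = 12: P(12, 16) = 1216. ✓
Hits: s ∈ {9, 12} → 2.

2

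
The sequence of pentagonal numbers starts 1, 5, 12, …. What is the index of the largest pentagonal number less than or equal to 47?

Solve n(3n−1)/2 ≤ 47 for integer n.
n = 5 gives 35 ≤ 47, while n = 6 gives 51 > 47; so the answer is index 5.

5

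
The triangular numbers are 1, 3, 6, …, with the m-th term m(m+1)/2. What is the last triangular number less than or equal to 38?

36

Solve n(n+1)/2 ≤ 38 for integer n.
n = 8 gives 36 ≤ 38, while n = 9 gives 45 > 38; so the answer is 36.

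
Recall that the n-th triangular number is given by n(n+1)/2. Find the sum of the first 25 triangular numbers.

Σ i(i+1)/2 = (Σi² + Σi) / 2 over i = 1..25.
Σi = 325 and Σi² = 5525.
(1·5525 + 1·325) / 2 = 5850/2 = 2925.

2925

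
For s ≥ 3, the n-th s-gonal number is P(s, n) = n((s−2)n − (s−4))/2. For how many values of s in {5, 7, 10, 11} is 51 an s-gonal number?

s = 5: P(5, 6) = 51. ✓
s = 7: P(7, 4) = 34 and P(7, 5) = 55; 51 is not s-gonal.
s = 10: P(10, 3) = 27 and P(10, 4) = 52; 51 is not s-gonal.
s = 11: P(11, 3) = 30 and P(11, 4) = 58; 51 is not s-gonal.
Hits: s ∈ {5} → 1.

1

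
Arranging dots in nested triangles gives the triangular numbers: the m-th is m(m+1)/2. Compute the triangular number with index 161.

The 161st triangular number is n(n+1)/2 with n = 161.
161·162/2 = 26082/2 = 13041.

13041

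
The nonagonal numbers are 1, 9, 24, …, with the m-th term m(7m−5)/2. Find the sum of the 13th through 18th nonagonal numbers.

Σ i(7i−5)/2 = (7Σi² − 5Σi) / 2 over i = 13..18.
Σi = 171 − 78 = 93 and Σi² = 2109 − 650 = 1459.
(7·1459 − 5·93) / 2 = 9748/2 = 4874.

4874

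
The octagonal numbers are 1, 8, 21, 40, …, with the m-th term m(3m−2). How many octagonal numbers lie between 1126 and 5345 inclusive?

The n-th octagonal number is n(3n−2).
Smallest index with value ≥ 1126: n = 20 (giving 1160).
Largest index with value ≤ 5345: n = 42 (giving 5208).
Indices 20 through 42: 23 terms.

23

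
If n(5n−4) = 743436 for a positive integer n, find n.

386

Set n(5n−4) = 743436, giving 5n² − 4n − 743436 = 0.
So n = (4 + 3856) / 10 = 3860/10 = 386.
Check: 386·(5·386 − 4) = 743436. ✓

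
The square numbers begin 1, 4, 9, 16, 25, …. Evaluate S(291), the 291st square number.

The 291st square number is n² with n = 291.
291² = 84681.

84681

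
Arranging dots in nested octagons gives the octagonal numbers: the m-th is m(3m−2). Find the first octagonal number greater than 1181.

Solve n(3n−2) > 1181 for integer n.
The largest n with value ≤ 1181 is 20 (since 1160 ≤ 1181 < 1281), so the first above is n = 21, value 1281.

1281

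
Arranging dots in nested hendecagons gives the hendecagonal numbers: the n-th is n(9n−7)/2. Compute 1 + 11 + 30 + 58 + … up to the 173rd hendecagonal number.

7781367

Σ i(9i−7)/2 = (9Σi² − 7Σi) / 2 over i = 1..173.
Σi = 15051 and Σi² = 1740899.
(9·1740899 − 7·15051) / 2 = 15562734/2 = 7781367.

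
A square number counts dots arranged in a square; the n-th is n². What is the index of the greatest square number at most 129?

11

Solve n² ≤ 129 for integer n.
n = 11 gives 121 ≤ 129, while n = 12 gives 144 > 129; so the answer is index 11.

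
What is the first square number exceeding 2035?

Solve n² > 2035 for integer n.
The largest n with value ≤ 2035 is 45 (since 2025 ≤ 2035 < 2116), so the first above is n = 46, value 2116.

2116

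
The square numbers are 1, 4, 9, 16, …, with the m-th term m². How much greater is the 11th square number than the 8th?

11² = 121 and 8² = 64.
Difference: 121 − 64 = 57.

57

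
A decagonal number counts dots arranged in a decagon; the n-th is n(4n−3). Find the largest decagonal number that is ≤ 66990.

66177

Solve n(4n−3) ≤ 66990 for integer n.
n = 129 gives 66177 ≤ 66990, while n = 130 gives 67210 > 66990; so the answer is 66177.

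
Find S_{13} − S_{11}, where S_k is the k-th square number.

48

13² = 169 and 11² = 121.
Difference: 169 − 121 = 48.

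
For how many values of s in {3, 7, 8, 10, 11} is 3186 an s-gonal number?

2

s = 3: P(3, 79) = 3160 and P(3, 80) = 3240; 3186 is not s-gonal.
s = 7: P(7, 36) = 3186. ✓
s = 8: P(8, 32) = 3008 and P(8, 33) = 3201; 3186 is not s-gonal.
s = 10: P(10, 28) = 3052 and P(10, 29) = 3277; 3186 is not s-gonal.
s = 11: P(11, 27) = 3186. ✓
Hits: s ∈ {7, 11} → 2.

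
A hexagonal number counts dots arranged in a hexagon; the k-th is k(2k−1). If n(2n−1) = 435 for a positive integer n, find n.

15

Set n(2n−1) = 435, giving 2n² − n − 435 = 0.
The discriminant is 1 + 8·435 = 3481, and √3481 = 59.
So n = (1 + 59) / 4 = 60/4 = 15.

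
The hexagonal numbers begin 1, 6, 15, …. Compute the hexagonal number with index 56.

6216

The 56th hexagonal number is n(2n−1) with n = 56.
56·(2·56 − 1) = 56·111 = 6216.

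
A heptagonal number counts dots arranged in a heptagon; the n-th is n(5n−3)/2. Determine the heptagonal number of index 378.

356643

The 378th heptagonal number is n(5n−3)/2 with n = 378.
378·(5·378 − 3)/2 = 378·1887/2 = 356643.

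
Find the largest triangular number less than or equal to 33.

Solve n(n+1)/2 ≤ 33 for integer n.
n = 7 gives 28 ≤ 33, while n = 8 gives 36 > 33; so the answer is 28.

28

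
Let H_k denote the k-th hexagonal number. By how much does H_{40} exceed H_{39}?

157

Consecutive hexagonal numbers differ by 4n − 3: here 4·40 − 3 = 157.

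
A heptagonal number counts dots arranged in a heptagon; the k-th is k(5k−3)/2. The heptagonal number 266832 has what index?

Set n(5n−3)/2 = 266832, giving 5n² − 3n − 533664 = 0.
The discriminant is 9 + 40·266832 = 10673289, and √10673289 = 3267.
So n = (3 + 3267) / 10 = 3270/10 = 327.
Check: 327·(5·327 − 3)/2 = 266832. ✓

327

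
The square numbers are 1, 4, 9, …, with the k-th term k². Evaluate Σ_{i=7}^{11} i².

Σ_{i=7}^{11} i² = 506 − 91 = 415.

415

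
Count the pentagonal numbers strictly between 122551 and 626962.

The n-th pentagonal number is n(3n−1)/2.
Smallest index with value > 122551: n = 287 (giving 123410).
Largest index with value < 626962: n = 646 (giving 625651).
Indices 287 through 646: 360 terms.

360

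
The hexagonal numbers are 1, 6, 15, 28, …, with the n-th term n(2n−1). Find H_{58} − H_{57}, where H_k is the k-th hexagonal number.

229

Consecutive hexagonal numbers differ by 4n − 3: here 4·58 − 3 = 229.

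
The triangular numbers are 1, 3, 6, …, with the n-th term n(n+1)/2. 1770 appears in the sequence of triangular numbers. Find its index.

Set n(n+1)/2 = 1770, giving n² + n − 3540 = 0.
The discriminant is 1 + 8·1770 = 14161, and √14161 = 119.
So n = (-1 + 119) / 2 = 118/2 = 59.

59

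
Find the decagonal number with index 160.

101920

160·(4·160 − 3) = 160·637 = 101920.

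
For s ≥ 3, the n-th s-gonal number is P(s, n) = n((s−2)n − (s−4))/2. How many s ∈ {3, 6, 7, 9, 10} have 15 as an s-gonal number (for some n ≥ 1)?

2

s = 3: P(3, 5) = 15. ✓
s = 6: P(6, 3) = 15. ✓
s = 7: P(7, 2) = 7 and P(7, 3) = 18; 15 is not s-gonal.
s = 9: P(9, 2) = 9 and P(9, 3) = 24; 15 is not s-gonal.
s = 10: P(10, 2) = 10 and P(10, 3) = 27; 15 is not s-gonal.
Hits: s ∈ {3, 6} → 2.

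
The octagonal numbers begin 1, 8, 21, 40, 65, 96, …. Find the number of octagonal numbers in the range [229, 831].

The n-th octagonal number is n(3n−2).
Smallest index with value ≥ 229: n = 10 (giving 280).
Largest index with value ≤ 831: n = 16 (giving 736).
Indices 10 through 16: 7 terms.

7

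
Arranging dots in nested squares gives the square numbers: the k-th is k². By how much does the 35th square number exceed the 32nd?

201

35² = 1225 and 32² = 1024.
Difference: 1225 − 1024 = 201.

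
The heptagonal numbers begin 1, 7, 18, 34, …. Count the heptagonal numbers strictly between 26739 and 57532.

48

The n-th heptagonal number is n(5n−3)/2.
Smallest index with value > 26739: n = 104 (giving 26884).
Largest index with value < 57532: n = 151 (giving 56776).
Indices 104 through 151: 48 terms.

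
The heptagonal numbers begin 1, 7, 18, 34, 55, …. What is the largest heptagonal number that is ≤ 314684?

Solve n(5n−3)/2 ≤ 314684 for integer n.
n = 355 gives 314530 ≤ 314684, while n = 356 gives 316306 > 314684; so the answer is 314530.

314530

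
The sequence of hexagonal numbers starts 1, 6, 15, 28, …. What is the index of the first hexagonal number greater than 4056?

46

Solve n(2n−1) > 4056 for integer n.
The largest n with value ≤ 4056 is 45 (since 4005 ≤ 4056 < 4186), so the first above is n = 46, value 4186.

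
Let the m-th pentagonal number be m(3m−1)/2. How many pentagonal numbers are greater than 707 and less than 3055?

The n-th pentagonal number is n(3n−1)/2.
Smallest index with value > 707: n = 22 (giving 715).
Largest index with value < 3055: n = 45 (giving 3015).
Indices 22 through 45: 24 terms.

24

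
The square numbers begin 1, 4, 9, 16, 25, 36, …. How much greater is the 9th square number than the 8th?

n² − (n−1)² = 2n − 1, so 9² − 8² = 2·9 − 1 = 17.

17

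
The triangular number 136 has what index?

Set n(n+1)/2 = 136, giving n² + n − 272 = 0.
So n = (-1 + 33) / 2 = 32/2 = 16.

16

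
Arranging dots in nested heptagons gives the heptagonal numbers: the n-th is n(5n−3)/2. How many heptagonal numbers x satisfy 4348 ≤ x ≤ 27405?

63

The n-th heptagonal number is n(5n−3)/2.
Smallest index with value ≥ 4348: n = 43 (giving 4558).
Largest index with value ≤ 27405: n = 105 (giving 27405).
Indices 43 through 105: 63 terms.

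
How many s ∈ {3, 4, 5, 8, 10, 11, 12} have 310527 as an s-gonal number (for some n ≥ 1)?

1

s = 3: P(3, 787) = 310078 and P(3, 788) = 310866; 310527 is not s-gonal.
s = 4: P(4, 557) = 310249 and P(4, 558) = 311364; 310527 is not s-gonal.
s = 5: P(5, 455) = 310310 and P(5, 456) = 311676; 310527 is not s-gonal.
s = 8: P(8, 322) = 310408 and P(8, 323) = 312341; 310527 is not s-gonal.
s = 10: P(10, 279) = 310527. ✓
s = 11: P(11, 263) = 310340 and P(11, 264) = 312708; 310527 is not s-gonal.
s = 12: P(12, 249) = 309009 and P(12, 250) = 311500; 310527 is not s-gonal.
Hits: s ∈ {10} → 1.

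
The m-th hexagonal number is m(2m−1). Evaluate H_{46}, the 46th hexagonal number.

46·(2·46 − 1) = 46·91 = 4186.

4186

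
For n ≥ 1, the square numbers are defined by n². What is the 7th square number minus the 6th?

n² − (n−1)² = 2n − 1, so 7² − 6² = 2·7 − 1 = 13.

13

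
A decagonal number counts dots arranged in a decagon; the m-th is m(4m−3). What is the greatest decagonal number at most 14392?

Solve n(4n−3) ≤ 14392 for integer n.
n = 60 gives 14220 ≤ 14392, while n = 61 gives 14701 > 14392; so the answer is 14220.

14220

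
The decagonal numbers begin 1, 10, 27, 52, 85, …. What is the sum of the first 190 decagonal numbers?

9163225

Σ i(4i−3) = 4Σi² − 3Σi over i = 1..190.
Σi = 18145 and Σi² = 2304415.
4·2304415 − 3·18145 = 9163225.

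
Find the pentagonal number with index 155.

35960

The 155th pentagonal number is n(3n−1)/2 with n = 155.
155·(3·155 − 1)/2 = 155·464/2 = 155·232 = 35960.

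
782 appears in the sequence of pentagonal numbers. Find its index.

Set n(3n−1)/2 = 782, giving 3n² − n − 1564 = 0.
The discriminant is 1 + 24·782 = 18769, and √18769 = 137.
So n = (1 + 137) / 6 = 138/6 = 23.

23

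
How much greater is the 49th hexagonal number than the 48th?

193

Consecutive hexagonal numbers differ by 4n − 3: here 4·49 − 3 = 193.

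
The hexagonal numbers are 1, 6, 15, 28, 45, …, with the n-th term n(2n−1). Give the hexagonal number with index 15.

435

The 15th hexagonal number is n(2n−1) with n = 15.
15·(2·15 − 1) = 15·29 = 435.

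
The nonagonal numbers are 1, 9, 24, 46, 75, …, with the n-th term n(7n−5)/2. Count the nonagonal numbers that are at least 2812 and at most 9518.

24

The n-th nonagonal number is n(7n−5)/2.
Smallest index with value ≥ 2812: n = 29 (giving 2871).
Largest index with value ≤ 9518: n = 52 (giving 9334).
Indices 29 through 52: 24 terms.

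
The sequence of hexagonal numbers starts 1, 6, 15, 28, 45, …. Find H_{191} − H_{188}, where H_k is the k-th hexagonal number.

191·(2·191 − 1) = 72771 and 188·(2·188 − 1) = 70500.
Difference: 72771 − 70500 = 2271.

2271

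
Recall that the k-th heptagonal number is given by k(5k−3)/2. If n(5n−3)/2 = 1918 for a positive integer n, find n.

28

Set n(5n−3)/2 = 1918, giving 5n² − 3n − 3836 = 0.
The discriminant is 9 + 40·1918 = 76729, and √76729 = 277.
So n = (3 + 277) / 10 = 280/10 = 28.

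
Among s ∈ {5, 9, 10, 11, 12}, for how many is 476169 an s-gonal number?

s = 5: P(5, 563) = 475172 and P(5, 564) = 476862; 476169 is not s-gonal.
s = 9: P(9, 369) = 475641 and P(9, 370) = 478225; 476169 is not s-gonal.
s = 10: P(10, 345) = 475065 and P(10, 346) = 477826; 476169 is not s-gonal.
s = 11: P(11, 325) = 474175 and P(11, 326) = 477101; 476169 is not s-gonal.
s = 12: P(12, 309) = 476169. ✓
Hits: s ∈ {12} → 1.

1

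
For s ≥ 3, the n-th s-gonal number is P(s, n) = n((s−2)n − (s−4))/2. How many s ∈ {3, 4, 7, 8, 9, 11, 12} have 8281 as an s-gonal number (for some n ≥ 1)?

s = 3: P(3, 128) = 8256 and P(3, 129) = 8385; 8281 is not s-gonal.
s = 4: P(4, 91) = 8281. ✓
s = 7: P(7, 57) = 8037 and P(7, 58) = 8323; 8281 is not s-gonal.
s = 8: P(8, 52) = 8008 and P(8, 53) = 8321; 8281 is not s-gonal.
s = 9: P(9, 49) = 8281. ✓
s = 11: P(11, 43) = 8170 and P(11, 44) = 8558; 8281 is not s-gonal.
s = 12: P(12, 41) = 8241 and P(12, 42) = 8652; 8281 is not s-gonal.
Hits: s ∈ {4, 9} → 2.

2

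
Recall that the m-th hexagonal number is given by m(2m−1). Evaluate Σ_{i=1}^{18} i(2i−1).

4047

Σ i(2i−1) = 2Σi² − Σi over i = 1..18.
Σi = 171 and Σi² = 2109.
2·2109 − 1·171 = 4047.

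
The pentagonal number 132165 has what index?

Set n(3n−1)/2 = 132165, giving 3n² − n − 264330 = 0.
The discriminant is 1 + 24·132165 = 3171961, and √3171961 = 1781.
So n = (1 + 1781) / 6 = 1782/6 = 297.

297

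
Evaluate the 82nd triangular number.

The 82nd triangular number is n(n+1)/2 with n = 82.
82·83/2 = 6806/2 = 3403.

3403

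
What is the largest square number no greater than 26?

25

Solve n² ≤ 26 for integer n.
n = 5 gives 25 ≤ 26, while n = 6 gives 36 > 26; so the answer is 25.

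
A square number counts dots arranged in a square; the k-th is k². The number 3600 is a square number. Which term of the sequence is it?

We need n² = 3600, so n = √3600 = 60.
Check: 60² = 3600. ✓

60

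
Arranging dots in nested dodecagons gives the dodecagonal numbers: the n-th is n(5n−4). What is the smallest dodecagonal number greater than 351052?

Solve n(5n−4) > 351052 for integer n.
The largest n with value ≤ 351052 is 265 (since 350065 ≤ 351052 < 352716), so the first above is n = 266, value 352716.

352716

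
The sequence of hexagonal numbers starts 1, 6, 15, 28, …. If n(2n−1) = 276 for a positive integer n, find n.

12

Set n(2n−1) = 276, giving 2n² − n − 276 = 0.
The discriminant is 1 + 8·276 = 2209, and √2209 = 47.
So n = (1 + 47) / 4 = 48/4 = 12.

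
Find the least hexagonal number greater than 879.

Solve n(2n−1) > 879 for integer n.
The largest n with value ≤ 879 is 21 (since 861 ≤ 879 < 946), so the first above is n = 22, value 946.

946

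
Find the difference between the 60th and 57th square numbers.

351

60² = 3600 and 57² = 3249.
Difference: 3600 − 3249 = 351.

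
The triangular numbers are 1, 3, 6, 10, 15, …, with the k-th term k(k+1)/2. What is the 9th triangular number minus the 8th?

Consecutive triangular numbers differ by n: T_{9} − T_{8} = 9.

9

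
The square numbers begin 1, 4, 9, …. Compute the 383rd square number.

The 383rd square number is n² with n = 383.
383² = 146689.

146689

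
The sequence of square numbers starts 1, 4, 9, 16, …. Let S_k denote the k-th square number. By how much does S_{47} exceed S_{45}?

184

47² = 2209 and 45² = 2025.
Difference: 2209 − 2025 = 184.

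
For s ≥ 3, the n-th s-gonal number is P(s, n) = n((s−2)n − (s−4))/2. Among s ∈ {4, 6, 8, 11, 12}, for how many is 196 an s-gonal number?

s = 4: P(4, 14) = 196. ✓
s = 6: P(6, 10) = 190 and P(6, 11) = 231; 196 is not s-gonal.
s = 8: P(8, 8) = 176 and P(8, 9) = 225; 196 is not s-gonal.
s = 11: P(11, 7) = 196. ✓
s = 12: P(12, 6) = 156 and P(12, 7) = 217; 196 is not s-gonal.
Hits: s ∈ {4, 11} → 2.

2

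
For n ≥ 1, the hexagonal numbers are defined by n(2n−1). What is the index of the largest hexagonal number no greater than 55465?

Solve n(2n−1) ≤ 55465 for integer n.
n = 166 gives 54946 ≤ 55465, while n = 167 gives 55611 > 55465; so the answer is index 166.

166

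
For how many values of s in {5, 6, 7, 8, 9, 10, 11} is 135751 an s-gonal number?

s = 5: P(5, 301) = 135751. ✓
s = 6: P(6, 260) = 134940 and P(6, 261) = 135981; 135751 is not s-gonal.
s = 7: P(7, 233) = 135373 and P(7, 234) = 136539; 135751 is not s-gonal.
s = 8: P(8, 213) = 135681 and P(8, 214) = 136960; 135751 is not s-gonal.
s = 9: P(9, 197) = 135339 and P(9, 198) = 136719; 135751 is not s-gonal.
s = 10: P(10, 184) = 134872 and P(10, 185) = 136345; 135751 is not s-gonal.
s = 11: P(11, 174) = 135633 and P(11, 175) = 137200; 135751 is not s-gonal.
Hits: s ∈ {5} → 1.

1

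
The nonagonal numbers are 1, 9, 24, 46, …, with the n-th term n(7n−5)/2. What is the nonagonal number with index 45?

6975

45·(7·45 − 5)/2 = 45·310/2 = 45·155 = 6975.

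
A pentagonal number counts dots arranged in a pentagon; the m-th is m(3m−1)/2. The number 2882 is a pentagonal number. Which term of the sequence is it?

44

Set n(3n−1)/2 = 2882, giving 3n² − n − 5764 = 0.
The discriminant is 1 + 24·2882 = 69169, and √69169 = 263.
So n = (1 + 263) / 6 = 264/6 = 44.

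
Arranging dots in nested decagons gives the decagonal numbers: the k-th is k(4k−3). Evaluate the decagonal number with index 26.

2626

The 26th decagonal number is n(4n−3) with n = 26.
26·(4·26 − 3) = 26·101 = 2626.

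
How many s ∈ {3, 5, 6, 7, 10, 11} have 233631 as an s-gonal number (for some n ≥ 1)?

s = 3: P(3, 683) = 233586 and P(3, 684) = 234270; 233631 is not s-gonal.
s = 5: P(5, 394) = 232657 and P(5, 395) = 233840; 233631 is not s-gonal.
s = 6: P(6, 342) = 233586 and P(6, 343) = 234955; 233631 is not s-gonal.
s = 7: P(7, 306) = 233631. ✓
s = 10: P(10, 242) = 233530 and P(10, 243) = 235467; 233631 is not s-gonal.
s = 11: P(11, 228) = 233130 and P(11, 229) = 235183; 233631 is not s-gonal.
Hits: s ∈ {7} → 1.

1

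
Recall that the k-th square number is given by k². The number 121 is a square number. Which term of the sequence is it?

11

We need n² = 121, so n = √121 = 11.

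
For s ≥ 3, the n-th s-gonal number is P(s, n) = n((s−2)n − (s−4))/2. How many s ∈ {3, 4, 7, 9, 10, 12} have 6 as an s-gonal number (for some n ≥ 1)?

1

s = 3: P(3, 3) = 6. ✓
s = 4: P(4, 2) = 4 and P(4, 3) = 9; 6 is not s-gonal.
s = 7: P(7, 1) = 1 and P(7, 2) = 7; 6 is not s-gonal.
s = 9: P(9, 1) = 1 and P(9, 2) = 9; 6 is not s-gonal.
s = 10: P(10, 1) = 1 and P(10, 2) = 10; 6 is not s-gonal.
s = 12: P(12, 1) = 1 and P(12, 2) = 12; 6 is not s-gonal.
Hits: s ∈ {3} → 1.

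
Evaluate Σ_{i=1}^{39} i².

Σ_{i=1}^{39} i² = 39·40·79/6 = 20540.

20540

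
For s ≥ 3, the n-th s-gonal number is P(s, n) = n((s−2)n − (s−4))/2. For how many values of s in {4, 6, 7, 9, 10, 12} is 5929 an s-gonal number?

s = 4: P(4, 77) = 5929. ✓
s = 6: P(6, 54) = 5778 and P(6, 55) = 5995; 5929 is not s-gonal.
s = 7: P(7, 49) = 5929. ✓
s = 9: P(9, 41) = 5781 and P(9, 42) = 6069; 5929 is not s-gonal.
s = 10: P(10, 38) = 5662 and P(10, 39) = 5967; 5929 is not s-gonal.
s = 12: P(12, 34) = 5644 and P(12, 35) = 5985; 5929 is not s-gonal.
Hits: s ∈ {4, 7} → 2.

2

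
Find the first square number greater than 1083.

Solve n² > 1083 for integer n.
The largest n with value ≤ 1083 is 32 (since 1024 ≤ 1083 < 1089), so the first above is n = 33, value 1089.

1089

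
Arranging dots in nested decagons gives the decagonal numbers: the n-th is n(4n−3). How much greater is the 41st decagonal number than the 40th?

Consecutive decagonal numbers differ by 8n − 7: here 8·41 − 7 = 321.

321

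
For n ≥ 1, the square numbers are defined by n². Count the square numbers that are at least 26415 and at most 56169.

75

The n-th square number is n².
Smallest index with value ≥ 26415: n = 163 (giving 26569).
Largest index with value ≤ 56169: n = 237 (giving 56169).
Indices 163 through 237: 75 terms.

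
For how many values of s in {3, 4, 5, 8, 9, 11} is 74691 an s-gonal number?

s = 3: P(3, 386) = 74691. ✓
s = 4: P(4, 273) = 74529 and P(4, 274) = 75076; 74691 is not s-gonal.
s = 5: P(5, 223) = 74482 and P(5, 224) = 75152; 74691 is not s-gonal.
s = 8: P(8, 158) = 74576 and P(8, 159) = 75525; 74691 is not s-gonal.
s = 9: P(9, 146) = 74241 and P(9, 147) = 75264; 74691 is not s-gonal.
s = 11: P(11, 129) = 74433 and P(11, 130) = 75595; 74691 is not s-gonal.
Hits: s ∈ {3} → 1.

1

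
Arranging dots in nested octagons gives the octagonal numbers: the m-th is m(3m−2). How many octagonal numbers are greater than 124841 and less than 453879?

185

The n-th octagonal number is n(3n−2).
Smallest index with value > 124841: n = 205 (giving 125665).
Largest index with value < 453879: n = 389 (giving 453185).
Indices 205 through 389: 185 terms.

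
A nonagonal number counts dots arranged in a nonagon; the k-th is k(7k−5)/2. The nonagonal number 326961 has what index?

Set n(7n−5)/2 = 326961, giving 7n² − 5n − 653922 = 0.
So n = (5 + 4279) / 14 = 4284/14 = 306.

306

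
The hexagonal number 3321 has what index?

Set n(2n−1) = 3321, giving 2n² − n − 3321 = 0.
So n = (1 + 163) / 4 = 164/4 = 41.
Check: 41·(2·41 − 1) = 3321. ✓

41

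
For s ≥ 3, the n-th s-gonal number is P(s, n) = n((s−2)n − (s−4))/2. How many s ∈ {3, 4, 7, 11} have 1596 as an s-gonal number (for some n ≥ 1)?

1

s = 3: P(3, 56) = 1596. ✓
s = 4: P(4, 39) = 1521 and P(4, 40) = 1600; 1596 is not s-gonal.
s = 7: P(7, 25) = 1525 and P(7, 26) = 1651; 1596 is not s-gonal.
s = 11: P(11, 19) = 1558 and P(11, 20) = 1730; 1596 is not s-gonal.
Hits: s ∈ {3} → 1.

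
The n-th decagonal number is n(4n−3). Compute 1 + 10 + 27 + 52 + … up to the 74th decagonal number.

Σ i(4i−3) = 4Σi² − 3Σi over i = 1..74.
Σi = 2775 and Σi² = 137825.
4·137825 − 3·2775 = 542975.

542975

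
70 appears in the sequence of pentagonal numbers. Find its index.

7

Set n(3n−1)/2 = 70, giving 3n² − n − 140 = 0.
The discriminant is 1 + 24·70 = 1681, and √1681 = 41.
So n = (1 + 41) / 6 = 42/6 = 7.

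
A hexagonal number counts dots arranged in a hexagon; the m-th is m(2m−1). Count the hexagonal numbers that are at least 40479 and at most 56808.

The n-th hexagonal number is n(2n−1).
Smallest index with value ≥ 40479: n = 143 (giving 40755).
Largest index with value ≤ 56808: n = 168 (giving 56280).
Indices 143 through 168: 26 terms.

26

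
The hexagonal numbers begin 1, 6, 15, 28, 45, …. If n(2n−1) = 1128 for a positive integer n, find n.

Set n(2n−1) = 1128, giving 2n² − n − 1128 = 0.
The discriminant is 1 + 8·1128 = 9025, and √9025 = 95.
So n = (1 + 95) / 4 = 96/4 = 24.

24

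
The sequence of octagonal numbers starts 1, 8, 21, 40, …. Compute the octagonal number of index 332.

330008

The 332nd octagonal number is n(3n−2) with n = 332.
332·(3·332 − 2) = 332·994 = 330008.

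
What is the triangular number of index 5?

The 5th triangular number is n(n+1)/2 with n = 5.
5·6/2 = 30/2 = 15.

15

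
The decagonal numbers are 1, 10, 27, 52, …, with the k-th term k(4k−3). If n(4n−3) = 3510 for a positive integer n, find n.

30

Set n(4n−3) = 3510, giving 4n² − 3n − 3510 = 0.
The discriminant is 9 + 16·3510 = 56169, and √56169 = 237.
So n = (3 + 237) / 8 = 240/8 = 30.
Check: 30·(4·30 − 3) = 3510. ✓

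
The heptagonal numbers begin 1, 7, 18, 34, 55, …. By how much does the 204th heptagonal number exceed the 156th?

43128

204·(5·204 − 3)/2 = 103734 and 156·(5·156 − 3)/2 = 60606.
Difference: 103734 − 60606 = 43128.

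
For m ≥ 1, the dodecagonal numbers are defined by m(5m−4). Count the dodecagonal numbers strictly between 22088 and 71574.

The n-th dodecagonal number is n(5n−4).
Smallest index with value > 22088: n = 67 (giving 22177).
Largest index with value < 71574: n = 120 (giving 71520).
Indices 67 through 120: 54 terms.

54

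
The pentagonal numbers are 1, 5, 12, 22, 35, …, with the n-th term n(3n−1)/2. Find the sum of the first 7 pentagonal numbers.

Σ i(3i−1)/2 = (3Σi² − Σi) / 2 over i = 1..7.
Σi = 28 and Σi² = 140.
(3·140 − 1·28) / 2 = 392/2 = 196.

196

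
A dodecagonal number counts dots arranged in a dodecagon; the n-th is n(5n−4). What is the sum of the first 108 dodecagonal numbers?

2105226

Σ i(5i−4) = 5Σi² − 4Σi over i = 1..108.
Σi = 5886 and Σi² = 425754.
5·425754 − 4·5886 = 2105226.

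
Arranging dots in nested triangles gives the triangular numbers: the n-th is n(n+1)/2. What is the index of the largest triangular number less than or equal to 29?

Solve n(n+1)/2 ≤ 29 for integer n.
n = 7 gives 28 ≤ 29, while n = 8 gives 36 > 29; so the answer is index 7.

7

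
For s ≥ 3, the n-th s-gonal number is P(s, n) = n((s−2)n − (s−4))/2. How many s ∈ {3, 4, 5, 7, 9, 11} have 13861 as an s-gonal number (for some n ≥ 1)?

s = 3: P(3, 166) = 13861. ✓
s = 4: P(4, 117) = 13689 and P(4, 118) = 13924; 13861 is not s-gonal.
s = 5: P(5, 96) = 13776 and P(5, 97) = 14065; 13861 is not s-gonal.
s = 7: P(7, 74) = 13579 and P(7, 75) = 13950; 13861 is not s-gonal.
s = 9: P(9, 63) = 13734 and P(9, 64) = 14176; 13861 is not s-gonal.
s = 11: P(11, 55) = 13420 and P(11, 56) = 13916; 13861 is not s-gonal.
Hits: s ∈ {3} → 1.

1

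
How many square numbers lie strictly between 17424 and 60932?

114

The n-th square number is n².
Smallest index with value > 17424: n = 133 (giving 17689).
Largest index with value < 60932: n = 246 (giving 60516).
Indices 133 through 246: 114 terms.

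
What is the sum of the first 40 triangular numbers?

Σ i(i+1)/2 = (Σi² + Σi) / 2 over i = 1..40.
Σi = 820 and Σi² = 22140.
(1·22140 + 1·820) / 2 = 22960/2 = 11480.

11480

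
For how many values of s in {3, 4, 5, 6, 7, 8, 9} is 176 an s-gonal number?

s = 3: P(3, 18) = 171 and P(3, 19) = 190; 176 is not s-gonal.
s = 4: P(4, 13) = 169 and P(4, 14) = 196; 176 is not s-gonal.
s = 5: P(5, 11) = 176. ✓
s = 6: P(6, 9) = 153 and P(6, 10) = 190; 176 is not s-gonal.
s = 7: P(7, 8) = 148 and P(7, 9) = 189; 176 is not s-gonal.
s = 8: P(8, 8) = 176. ✓
s = 9: P(9, 7) = 154 and P(9, 8) = 204; 176 is not s-gonal.
Hits: s ∈ {5, 8} → 2.

2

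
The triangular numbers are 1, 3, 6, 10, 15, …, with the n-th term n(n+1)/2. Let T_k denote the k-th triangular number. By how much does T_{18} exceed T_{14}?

66

18·19/2 = 171 and 14·15/2 = 105.
Difference: 171 − 105 = 66.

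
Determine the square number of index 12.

144

The 12th square number is n² with n = 12.
12² = 144.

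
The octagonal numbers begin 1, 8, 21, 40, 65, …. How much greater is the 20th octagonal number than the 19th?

Consecutive octagonal numbers differ by 6n − 5: here 6·20 − 5 = 115.

115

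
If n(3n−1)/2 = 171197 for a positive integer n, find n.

338

Set n(3n−1)/2 = 171197, giving 3n² − n − 342394 = 0.
The discriminant is 1 + 24·171197 = 4108729, and √4108729 = 2027.
So n = (1 + 2027) / 6 = 2028/6 = 338.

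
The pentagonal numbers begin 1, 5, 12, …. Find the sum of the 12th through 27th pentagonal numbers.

9480

Σ i(3i−1)/2 = (3Σi² − Σi) / 2 over i = 12..27.
Σi = 378 − 66 = 312 and Σi² = 6930 − 506 = 6424.
(3·6424 − 1·312) / 2 = 18960/2 = 9480.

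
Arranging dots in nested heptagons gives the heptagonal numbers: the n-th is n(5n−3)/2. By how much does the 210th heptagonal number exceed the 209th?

1046

Consecutive heptagonal numbers differ by 5n − 4: here 5·210 − 4 = 1046.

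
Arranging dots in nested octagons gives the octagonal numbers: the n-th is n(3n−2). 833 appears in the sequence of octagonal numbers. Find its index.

Set n(3n−2) = 833, giving 3n² − 2n − 833 = 0.
So n = (2 + 100) / 6 = 102/6 = 17.
Check: 17·(3·17 − 2) = 833. ✓

17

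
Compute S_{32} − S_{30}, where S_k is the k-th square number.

32² = 1024 and 30² = 900.
Difference: 1024 − 900 = 124.

124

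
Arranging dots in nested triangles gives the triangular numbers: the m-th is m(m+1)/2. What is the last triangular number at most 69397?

69378

Solve n(n+1)/2 ≤ 69397 for integer n.
n = 372 gives 69378 ≤ 69397, while n = 373 gives 69751 > 69397; so the answer is 69378.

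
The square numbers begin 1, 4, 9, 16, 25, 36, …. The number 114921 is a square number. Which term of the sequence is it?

339

We need n² = 114921, so n = √114921 = 339.
Check: 339² = 114921. ✓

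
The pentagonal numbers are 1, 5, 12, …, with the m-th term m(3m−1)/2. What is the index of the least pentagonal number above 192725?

Solve n(3n−1)/2 > 192725 for integer n.
The largest n with value ≤ 192725 is 358 (since 192067 ≤ 192725 < 193142), so the first above is n = 359, value 193142.

359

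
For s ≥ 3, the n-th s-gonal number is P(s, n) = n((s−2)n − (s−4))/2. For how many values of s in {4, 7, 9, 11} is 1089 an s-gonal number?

2

s = 4: P(4, 33) = 1089. ✓
s = 7: P(7, 21) = 1071 and P(7, 22) = 1177; 1089 is not s-gonal.
s = 9: P(9, 18) = 1089. ✓
s = 11: P(11, 15) = 960 and P(11, 16) = 1096; 1089 is not s-gonal.
Hits: s ∈ {4, 9} → 2.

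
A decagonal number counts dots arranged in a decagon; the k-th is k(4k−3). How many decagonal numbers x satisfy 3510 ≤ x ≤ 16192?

The n-th decagonal number is n(4n−3).
Smallest index with value ≥ 3510: n = 30 (giving 3510).
Largest index with value ≤ 16192: n = 64 (giving 16192).
Indices 30 through 64: 35 terms.

35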